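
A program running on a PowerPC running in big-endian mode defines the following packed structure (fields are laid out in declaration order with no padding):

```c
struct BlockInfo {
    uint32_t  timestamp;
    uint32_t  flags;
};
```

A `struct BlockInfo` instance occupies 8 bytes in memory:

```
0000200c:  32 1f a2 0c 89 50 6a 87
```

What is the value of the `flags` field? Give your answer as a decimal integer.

`flags` follows `timestamp` (4 bytes), so it starts at byte offset 4 and occupies 4 bytes.
Bytes at offsets 4..7: 89 50 6A 87.
Big-endian: lowest address holds the most-significant byte.
The bytes are already most-significant first: 0x89506A87.
0x89506A87 = 2303748743.

2303748743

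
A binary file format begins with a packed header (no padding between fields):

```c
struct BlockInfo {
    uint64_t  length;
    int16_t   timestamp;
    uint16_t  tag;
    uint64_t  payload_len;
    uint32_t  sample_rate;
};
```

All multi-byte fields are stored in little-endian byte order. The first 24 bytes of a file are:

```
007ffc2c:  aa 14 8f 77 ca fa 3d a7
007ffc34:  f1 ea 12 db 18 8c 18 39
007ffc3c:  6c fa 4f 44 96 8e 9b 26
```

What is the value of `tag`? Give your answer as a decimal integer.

56082

`tag` follows `length` (8 B), `timestamp` (2 B), so it starts at offset 8 + 2 = 10 and occupies 2 bytes.
Bytes at offsets 10..11: 12 DB.
Little-endian: lowest address holds the least-significant byte.
Reassemble most-significant byte first: DB 12 → 0xDB12.
0xDB12 = 56082.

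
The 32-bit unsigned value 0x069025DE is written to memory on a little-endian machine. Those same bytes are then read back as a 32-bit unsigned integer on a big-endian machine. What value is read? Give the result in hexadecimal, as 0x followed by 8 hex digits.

Stored little-endian, the bytes at ascending addresses are DE 25 90 06.
Read back as big-endian, the last byte is least significant, giving 0xDE259006.

0xDE259006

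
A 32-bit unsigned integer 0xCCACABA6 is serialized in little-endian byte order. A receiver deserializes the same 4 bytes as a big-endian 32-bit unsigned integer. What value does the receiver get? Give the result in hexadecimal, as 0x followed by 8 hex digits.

0xA6ABACCC

Stored little-endian, the bytes at ascending addresses are A6 AB AC CC.
Read back as big-endian, the last byte is least significant, giving 0xA6ABACCC.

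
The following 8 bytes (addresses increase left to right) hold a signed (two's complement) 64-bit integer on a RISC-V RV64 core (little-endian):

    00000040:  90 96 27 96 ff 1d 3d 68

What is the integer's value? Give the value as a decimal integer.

7511192737096898192

Little-endian: lowest address holds the least-significant byte.
Reassemble most-significant byte first: 68 3D 1D FF 96 27 96 90 → 0x683D1DFF96279690.
0x683D1DFF96279690 = 7511192737096898192.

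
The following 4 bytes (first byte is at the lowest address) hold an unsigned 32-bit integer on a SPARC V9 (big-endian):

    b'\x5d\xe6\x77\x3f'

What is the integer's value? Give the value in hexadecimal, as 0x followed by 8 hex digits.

Big-endian: lowest address holds the most-significant byte.
The bytes are already most-significant first: 0x5DE6773F.

0x5DE6773F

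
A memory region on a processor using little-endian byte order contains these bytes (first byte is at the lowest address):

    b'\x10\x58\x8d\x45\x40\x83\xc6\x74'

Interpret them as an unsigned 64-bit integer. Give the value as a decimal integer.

In little-endian order the low byte comes first in memory.
Reassemble most-significant byte first: 74 C6 83 40 45 8D 58 10 → 0x74C68340458D5810.
0x74C68340458D5810 = 8414557265856387088.

8414557265856387088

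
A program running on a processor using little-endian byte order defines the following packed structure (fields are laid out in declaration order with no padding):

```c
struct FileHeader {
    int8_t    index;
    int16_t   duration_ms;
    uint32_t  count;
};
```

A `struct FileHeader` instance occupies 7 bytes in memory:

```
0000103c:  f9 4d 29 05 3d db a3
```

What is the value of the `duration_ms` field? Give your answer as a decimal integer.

`duration_ms` follows `index` (1 byte), so it starts at byte offset 1 and occupies 2 bytes.
Bytes at offsets 1..2: 4D 29.
In little-endian order the low byte comes first in memory.
Reassemble most-significant byte first: 29 4D → 0x294D.
0x294D = 10573.

10573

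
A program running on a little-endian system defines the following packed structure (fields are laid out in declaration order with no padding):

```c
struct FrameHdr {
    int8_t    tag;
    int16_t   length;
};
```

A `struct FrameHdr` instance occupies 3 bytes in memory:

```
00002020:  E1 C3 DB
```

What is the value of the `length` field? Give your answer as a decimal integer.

`length` follows `tag` (1 byte), so it starts at byte offset 1 and occupies 2 bytes.
Bytes at offsets 1..2: C3 DB.
Little-endian stores the least-significant byte at the lowest address.
Reassemble most-significant byte first: DB C3 → 0xDBC3.
Top bit is set, so as a signed 16-bit value this is 0xDBC3 − 2^16 = -9277.

-9277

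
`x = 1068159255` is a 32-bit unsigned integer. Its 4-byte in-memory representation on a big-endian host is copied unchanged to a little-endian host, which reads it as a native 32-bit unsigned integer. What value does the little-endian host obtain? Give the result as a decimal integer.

1068159255 in 32-bit hexadecimal is 0x3FAAD117.
Stored big-endian, the bytes at ascending addresses are 3F AA D1 17.
Read back as little-endian, the first byte is least significant, giving 0x17D1AA3F.
0x17D1AA3F = 399616575.

399616575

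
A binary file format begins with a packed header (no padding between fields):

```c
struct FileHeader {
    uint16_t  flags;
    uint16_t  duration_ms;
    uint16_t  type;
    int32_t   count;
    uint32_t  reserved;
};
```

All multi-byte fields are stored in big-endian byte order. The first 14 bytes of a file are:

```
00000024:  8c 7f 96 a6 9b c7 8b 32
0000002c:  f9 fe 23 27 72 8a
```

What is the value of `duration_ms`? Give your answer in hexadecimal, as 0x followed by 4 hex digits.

0x96A6

`duration_ms` follows `flags` (2 bytes), so it starts at byte offset 2 and occupies 2 bytes.
Bytes at offsets 2..3: 96 A6.
Big-endian stores the most-significant byte at the lowest address.
The bytes are already most-significant first: 0x96A6.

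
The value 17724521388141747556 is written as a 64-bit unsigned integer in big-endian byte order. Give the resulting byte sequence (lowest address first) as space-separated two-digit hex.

17724521388141747556 in hexadecimal, padded to 64 bits, is 0xF5FA264B42009D64.
Split into bytes (most-significant first): F5 FA 26 4B 42 00 9D 64.
Big-endian stores the most-significant byte at the lowest address.
So the memory order matches the most-significant-first order: F5 FA 26 4B 42 00 9D 64.

F5 FA 26 4B 42 00 9D 64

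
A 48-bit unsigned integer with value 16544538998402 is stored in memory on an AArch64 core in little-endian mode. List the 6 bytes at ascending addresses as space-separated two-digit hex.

82 B6 5E 13 0C 0F

16544538998402 in hexadecimal, padded to 48 bits, is 0x0F0C135EB682.
Split into bytes (most-significant first): 0F 0C 13 5E B6 82.
Little-endian: lowest address holds the least-significant byte.
So at ascending addresses the bytes are 82 B6 5E 13 0C 0F.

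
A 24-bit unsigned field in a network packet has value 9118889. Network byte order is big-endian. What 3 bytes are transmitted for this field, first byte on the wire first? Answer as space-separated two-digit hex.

8B 24 A9

9118889 in hexadecimal, padded to 24 bits, is 0x8B24A9.
Split into bytes (most-significant first): 8B 24 A9.
Big-endian: lowest address holds the most-significant byte.
So the memory order matches the most-significant-first order: 8B 24 A9.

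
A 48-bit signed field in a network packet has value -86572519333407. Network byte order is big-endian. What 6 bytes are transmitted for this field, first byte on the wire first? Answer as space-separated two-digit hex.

B1 43 43 BC E1 E1

Two's complement of -86572519333407 in 48 bits: 86572519333407 = 0x4EBCBC431E1F; invert → 0xB14343BCE1E0; add 1 → 0xB14343BCE1E1.
Split into bytes (most-significant first): B1 43 43 BC E1 E1.
In big-endian order the high byte comes first in memory.
So the memory order matches the most-significant-first order: B1 43 43 BC E1 E1.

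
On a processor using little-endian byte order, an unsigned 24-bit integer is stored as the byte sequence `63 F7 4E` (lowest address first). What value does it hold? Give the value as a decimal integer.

5175139

Little-endian stores the least-significant byte at the lowest address.
Reassemble most-significant byte first: 4E F7 63 → 0x4EF763.
0x4EF763 = 5175139.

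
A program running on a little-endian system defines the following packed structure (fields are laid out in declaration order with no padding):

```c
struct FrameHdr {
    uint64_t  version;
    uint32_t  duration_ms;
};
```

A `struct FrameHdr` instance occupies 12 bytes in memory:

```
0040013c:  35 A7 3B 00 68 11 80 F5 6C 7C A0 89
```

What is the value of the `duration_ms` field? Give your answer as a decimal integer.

`duration_ms` follows `version` (8 bytes), so it starts at byte offset 8 and occupies 4 bytes.
Bytes at offsets 8..11: 6C 7C A0 89.
Little-endian: lowest address holds the least-significant byte.
Reassemble most-significant byte first: 89 A0 7C 6C → 0x89A07C6C.
0x89A07C6C = 2308996204.

2308996204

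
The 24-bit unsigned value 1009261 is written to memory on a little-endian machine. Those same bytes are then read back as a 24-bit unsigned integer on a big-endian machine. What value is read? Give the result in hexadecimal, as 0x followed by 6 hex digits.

0x6D660F

1009261 in 24-bit hexadecimal is 0x0F666D.
Stored little-endian, the bytes at ascending addresses are 6D 66 0F.
Read back as big-endian, the last byte is least significant, giving 0x6D660F.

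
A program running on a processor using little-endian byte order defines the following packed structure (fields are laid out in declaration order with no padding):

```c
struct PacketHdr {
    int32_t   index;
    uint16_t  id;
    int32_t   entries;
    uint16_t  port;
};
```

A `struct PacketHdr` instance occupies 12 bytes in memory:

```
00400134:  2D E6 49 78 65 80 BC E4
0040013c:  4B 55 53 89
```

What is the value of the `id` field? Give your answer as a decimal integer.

32869

`id` follows `index` (4 bytes), so it starts at byte offset 4 and occupies 2 bytes.
Bytes at offsets 4..5: 65 80.
Little-endian stores the least-significant byte at the lowest address.
Reassemble most-significant byte first: 80 65 → 0x8065.
0x8065 = 32869.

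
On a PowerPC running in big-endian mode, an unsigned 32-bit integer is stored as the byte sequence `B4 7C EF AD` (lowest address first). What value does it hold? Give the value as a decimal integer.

3028086701

Big-endian stores the most-significant byte at the lowest address.
The bytes are already most-significant first: 0xB47CEFAD.
0xB47CEFAD = 3028086701.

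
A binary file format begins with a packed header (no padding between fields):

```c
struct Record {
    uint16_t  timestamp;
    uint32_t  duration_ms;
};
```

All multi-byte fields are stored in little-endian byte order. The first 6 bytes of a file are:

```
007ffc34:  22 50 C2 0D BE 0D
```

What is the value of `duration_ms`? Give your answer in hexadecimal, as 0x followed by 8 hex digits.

0x0DBE0DC2

`duration_ms` follows `timestamp` (2 bytes), so it starts at byte offset 2 and occupies 4 bytes.
Bytes at offsets 2..5: C2 0D BE 0D.
Little-endian: lowest address holds the least-significant byte.
Reassemble most-significant byte first: 0D BE 0D C2 → 0x0DBE0DC2.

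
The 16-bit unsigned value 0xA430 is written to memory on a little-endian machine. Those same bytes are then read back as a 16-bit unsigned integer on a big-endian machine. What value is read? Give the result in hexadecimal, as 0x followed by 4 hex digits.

Stored little-endian, the bytes at ascending addresses are 30 A4.
Read back as big-endian, the last byte is least significant, giving 0x30A4.

0x30A4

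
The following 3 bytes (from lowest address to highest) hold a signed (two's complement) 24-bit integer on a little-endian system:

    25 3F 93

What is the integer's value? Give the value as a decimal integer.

In little-endian order the low byte comes first in memory.
Reassemble most-significant byte first: 93 3F 25 → 0x933F25.
Top bit is set, so as a signed 24-bit value this is 0x933F25 − 2^24 = -7127259.

-7127259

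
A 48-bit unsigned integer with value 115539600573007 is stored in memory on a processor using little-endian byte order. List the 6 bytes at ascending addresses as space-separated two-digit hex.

115539600573007 in hexadecimal, padded to 48 bits, is 0x691528D9824F.
Split into bytes (most-significant first): 69 15 28 D9 82 4F.
In little-endian order the low byte comes first in memory.
So at ascending addresses the bytes are 4F 82 D9 28 15 69.

4F 82 D9 28 15 69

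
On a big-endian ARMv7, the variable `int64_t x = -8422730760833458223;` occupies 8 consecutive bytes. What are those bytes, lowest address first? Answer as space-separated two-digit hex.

8B 1C 72 FF A1 C4 1F D1

Two's complement of -8422730760833458223 in 64 bits: 8422730760833458223 = 0x74E38D005E3BE02F; invert → 0x8B1C72FFA1C41FD0; add 1 → 0x8B1C72FFA1C41FD1.
Split into bytes (most-significant first): 8B 1C 72 FF A1 C4 1F D1.
Big-endian stores the most-significant byte at the lowest address.
So the memory order matches the most-significant-first order: 8B 1C 72 FF A1 C4 1F D1.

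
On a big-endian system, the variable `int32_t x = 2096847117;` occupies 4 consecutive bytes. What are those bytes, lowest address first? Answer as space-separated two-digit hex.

2096847117 in hexadecimal, padded to 32 bits, is 0x7CFB590D.
Split into bytes (most-significant first): 7C FB 59 0D.
In big-endian order the high byte comes first in memory.
So the memory order matches the most-significant-first order: 7C FB 59 0D.

7C FB 59 0D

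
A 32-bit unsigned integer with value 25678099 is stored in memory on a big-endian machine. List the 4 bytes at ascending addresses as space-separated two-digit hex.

01 87 D1 13

25678099 in hexadecimal, padded to 32 bits, is 0x0187D113.
Split into bytes (most-significant first): 01 87 D1 13.
In big-endian order the high byte comes first in memory.
So the memory order matches the most-significant-first order: 01 87 D1 13.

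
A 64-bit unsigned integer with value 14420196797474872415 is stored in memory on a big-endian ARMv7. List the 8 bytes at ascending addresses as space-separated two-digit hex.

C8 1E D4 95 F8 B7 1C 5F

14420196797474872415 in hexadecimal, padded to 64 bits, is 0xC81ED495F8B71C5F.
Split into bytes (most-significant first): C8 1E D4 95 F8 B7 1C 5F.
Big-endian stores the most-significant byte at the lowest address.
So the memory order matches the most-significant-first order: C8 1E D4 95 F8 B7 1C 5F.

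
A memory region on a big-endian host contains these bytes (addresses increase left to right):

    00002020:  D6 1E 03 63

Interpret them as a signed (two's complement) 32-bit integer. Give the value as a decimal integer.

In big-endian order the high byte comes first in memory.
The bytes are already most-significant first: 0xD61E0363.
Top bit is set, so as a signed 32-bit value this is 0xD61E0363 − 2^32 = -702676125.

-702676125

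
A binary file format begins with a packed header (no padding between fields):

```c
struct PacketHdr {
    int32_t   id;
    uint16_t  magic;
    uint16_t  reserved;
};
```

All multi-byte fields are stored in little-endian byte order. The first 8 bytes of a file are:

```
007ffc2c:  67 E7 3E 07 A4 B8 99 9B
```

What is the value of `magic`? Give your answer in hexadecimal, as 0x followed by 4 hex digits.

0xB8A4

`magic` follows `id` (4 bytes), so it starts at byte offset 4 and occupies 2 bytes.
Bytes at offsets 4..5: A4 B8.
Little-endian: lowest address holds the least-significant byte.
Reassemble most-significant byte first: B8 A4 → 0xB8A4.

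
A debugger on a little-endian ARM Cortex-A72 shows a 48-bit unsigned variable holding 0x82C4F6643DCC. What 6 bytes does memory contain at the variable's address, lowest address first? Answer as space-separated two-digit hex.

Split into bytes (most-significant first): 82 C4 F6 64 3D CC.
In little-endian order the low byte comes first in memory.
So at ascending addresses the bytes are CC 3D 64 F6 C4 82.

CC 3D 64 F6 C4 82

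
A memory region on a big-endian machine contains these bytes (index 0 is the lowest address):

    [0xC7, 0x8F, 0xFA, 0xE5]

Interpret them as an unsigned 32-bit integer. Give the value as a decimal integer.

In big-endian order the high byte comes first in memory.
The bytes are already most-significant first: 0xC78FFAE5.
0xC78FFAE5 = 3348101861.

3348101861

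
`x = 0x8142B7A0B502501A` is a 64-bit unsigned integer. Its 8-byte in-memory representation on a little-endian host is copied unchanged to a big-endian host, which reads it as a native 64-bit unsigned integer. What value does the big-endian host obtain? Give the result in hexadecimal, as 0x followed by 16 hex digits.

0x1A5002B5A0B74281

Stored little-endian, the bytes at ascending addresses are 1A 50 02 B5 A0 B7 42 81.
Read back as big-endian, the last byte is least significant, giving 0x1A5002B5A0B74281.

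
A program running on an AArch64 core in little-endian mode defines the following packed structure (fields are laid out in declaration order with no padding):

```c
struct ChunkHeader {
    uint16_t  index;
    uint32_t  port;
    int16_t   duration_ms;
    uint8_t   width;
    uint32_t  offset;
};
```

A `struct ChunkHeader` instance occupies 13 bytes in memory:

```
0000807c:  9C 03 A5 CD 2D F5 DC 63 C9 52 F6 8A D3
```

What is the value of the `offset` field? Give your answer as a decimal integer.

`offset` follows `index` (2 B), `port` (4 B), `duration_ms` (2 B), `width` (1 B), so it starts at offset 2 + 4 + 2 + 1 = 9 and occupies 4 bytes.
Bytes at offsets 9..12: 52 F6 8A D3.
Little-endian stores the least-significant byte at the lowest address.
Reassemble most-significant byte first: D3 8A F6 52 → 0xD38AF652.
0xD38AF652 = 3549099602.

3549099602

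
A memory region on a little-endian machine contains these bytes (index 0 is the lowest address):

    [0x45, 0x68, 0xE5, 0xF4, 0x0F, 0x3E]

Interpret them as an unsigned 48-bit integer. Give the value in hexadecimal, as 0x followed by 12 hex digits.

Little-endian: lowest address holds the least-significant byte.
Reassemble most-significant byte first: 3E 0F F4 E5 68 45 → 0x3E0FF4E56845.

0x3E0FF4E56845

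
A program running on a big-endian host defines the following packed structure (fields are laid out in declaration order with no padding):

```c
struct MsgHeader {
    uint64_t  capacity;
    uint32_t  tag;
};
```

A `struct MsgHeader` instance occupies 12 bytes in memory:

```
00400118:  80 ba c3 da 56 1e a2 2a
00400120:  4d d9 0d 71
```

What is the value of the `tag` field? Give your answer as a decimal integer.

1306070385

`tag` follows `capacity` (8 bytes), so it starts at byte offset 8 and occupies 4 bytes.
Bytes at offsets 8..11: 4D D9 0D 71.
In big-endian order the high byte comes first in memory.
The bytes are already most-significant first: 0x4DD90D71.
0x4DD90D71 = 1306070385.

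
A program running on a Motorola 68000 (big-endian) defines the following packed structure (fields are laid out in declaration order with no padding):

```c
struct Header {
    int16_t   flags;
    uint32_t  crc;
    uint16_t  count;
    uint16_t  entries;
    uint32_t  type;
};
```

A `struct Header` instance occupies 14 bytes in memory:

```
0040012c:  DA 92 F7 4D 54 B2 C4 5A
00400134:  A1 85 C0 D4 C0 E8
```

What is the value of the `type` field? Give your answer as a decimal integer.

`type` follows `flags` (2 B), `crc` (4 B), `count` (2 B), `entries` (2 B), so it starts at offset 2 + 4 + 2 + 2 = 10 and occupies 4 bytes.
Bytes at offsets 10..13: C0 D4 C0 E8.
Big-endian stores the most-significant byte at the lowest address.
The bytes are already most-significant first: 0xC0D4C0E8.
0xC0D4C0E8 = 3235168488.

3235168488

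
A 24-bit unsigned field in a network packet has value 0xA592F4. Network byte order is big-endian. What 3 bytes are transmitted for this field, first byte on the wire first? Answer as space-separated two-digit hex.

Split into bytes (most-significant first): A5 92 F4.
In big-endian order the high byte comes first in memory.
So the memory order matches the most-significant-first order: A5 92 F4.

A5 92 F4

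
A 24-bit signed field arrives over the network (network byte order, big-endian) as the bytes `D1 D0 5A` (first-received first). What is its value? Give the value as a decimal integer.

-3026854

Big-endian: lowest address holds the most-significant byte.
The bytes are already most-significant first: 0xD1D05A.
Top bit is set, so as a signed 24-bit value this is 0xD1D05A − 2^24 = -3026854.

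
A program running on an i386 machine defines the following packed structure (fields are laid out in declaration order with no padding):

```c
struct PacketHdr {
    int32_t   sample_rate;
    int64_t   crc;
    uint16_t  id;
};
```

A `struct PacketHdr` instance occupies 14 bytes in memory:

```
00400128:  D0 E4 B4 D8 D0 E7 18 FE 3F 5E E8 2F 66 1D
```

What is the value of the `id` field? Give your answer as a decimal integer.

`id` follows `sample_rate` (4 B), `crc` (8 B), so it starts at offset 4 + 8 = 12 and occupies 2 bytes.
Bytes at offsets 12..13: 66 1D.
Little-endian: lowest address holds the least-significant byte.
Reassemble most-significant byte first: 1D 66 → 0x1D66.
0x1D66 = 7526.

7526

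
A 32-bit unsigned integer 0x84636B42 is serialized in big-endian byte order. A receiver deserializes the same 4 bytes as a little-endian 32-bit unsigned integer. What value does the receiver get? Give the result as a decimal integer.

1114334084

Stored big-endian, the bytes at ascending addresses are 84 63 6B 42.
Read back as little-endian, the first byte is least significant, giving 0x426B6384.
0x426B6384 = 1114334084.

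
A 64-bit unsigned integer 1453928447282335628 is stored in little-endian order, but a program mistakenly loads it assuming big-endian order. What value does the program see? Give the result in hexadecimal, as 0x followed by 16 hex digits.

0x8C4F193538642D14

1453928447282335628 in 64-bit hexadecimal is 0x142D643835194F8C.
Stored little-endian, the bytes at ascending addresses are 8C 4F 19 35 38 64 2D 14.
Read back as big-endian, the last byte is least significant, giving 0x8C4F193538642D14.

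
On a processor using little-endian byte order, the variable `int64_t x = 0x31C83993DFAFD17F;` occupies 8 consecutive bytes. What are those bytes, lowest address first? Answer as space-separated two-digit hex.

7F D1 AF DF 93 39 C8 31

Split into bytes (most-significant first): 31 C8 39 93 DF AF D1 7F.
Little-endian: lowest address holds the least-significant byte.
So at ascending addresses the bytes are 7F D1 AF DF 93 39 C8 31.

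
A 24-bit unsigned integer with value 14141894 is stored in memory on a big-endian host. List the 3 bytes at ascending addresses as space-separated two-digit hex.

D7 C9 C6

14141894 in hexadecimal, padded to 24 bits, is 0xD7C9C6.
Split into bytes (most-significant first): D7 C9 C6.
Big-endian: lowest address holds the most-significant byte.
So the memory order matches the most-significant-first order: D7 C9 C6.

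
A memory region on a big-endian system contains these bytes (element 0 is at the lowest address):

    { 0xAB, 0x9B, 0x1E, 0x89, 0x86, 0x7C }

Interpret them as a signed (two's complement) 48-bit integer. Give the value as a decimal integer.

-92792256100740

Big-endian stores the most-significant byte at the lowest address.
The bytes are already most-significant first: 0xAB9B1E89867C.
Top bit is set, so as a signed 48-bit value this is 0xAB9B1E89867C − 2^48 = -92792256100740.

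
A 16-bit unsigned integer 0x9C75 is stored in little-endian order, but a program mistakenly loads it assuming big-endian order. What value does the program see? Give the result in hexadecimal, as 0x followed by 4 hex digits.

0x759C

Stored little-endian, the bytes at ascending addresses are 75 9C.
Read back as big-endian, the last byte is least significant, giving 0x759C.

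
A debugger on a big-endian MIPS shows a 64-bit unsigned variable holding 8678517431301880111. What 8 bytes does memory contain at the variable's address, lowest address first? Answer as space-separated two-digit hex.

8678517431301880111 in hexadecimal, padded to 64 bits, is 0x7870499F7DC8B92F.
Split into bytes (most-significant first): 78 70 49 9F 7D C8 B9 2F.
Big-endian: lowest address holds the most-significant byte.
So the memory order matches the most-significant-first order: 78 70 49 9F 7D C8 B9 2F.

78 70 49 9F 7D C8 B9 2F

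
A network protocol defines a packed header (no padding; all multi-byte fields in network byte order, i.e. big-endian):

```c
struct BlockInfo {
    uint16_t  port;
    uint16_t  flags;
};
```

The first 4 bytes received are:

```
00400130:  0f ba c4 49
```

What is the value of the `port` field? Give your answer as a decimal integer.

`port` is the first field, at byte offset 0, occupying 2 bytes.
Bytes at offsets 0..1: 0F BA.
Big-endian: lowest address holds the most-significant byte.
The bytes are already most-significant first: 0x0FBA.
0x0FBA = 4026.

4026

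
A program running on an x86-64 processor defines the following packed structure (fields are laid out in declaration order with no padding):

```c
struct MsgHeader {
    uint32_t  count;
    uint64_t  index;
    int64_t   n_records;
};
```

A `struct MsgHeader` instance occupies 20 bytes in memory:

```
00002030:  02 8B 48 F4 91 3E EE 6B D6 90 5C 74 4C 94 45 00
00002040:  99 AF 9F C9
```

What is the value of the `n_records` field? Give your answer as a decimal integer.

`n_records` follows `count` (4 B), `index` (8 B), so it starts at offset 4 + 8 = 12 and occupies 8 bytes.
Bytes at offsets 12..19: 4C 94 45 00 99 AF 9F C9.
Little-endian stores the least-significant byte at the lowest address.
Reassemble most-significant byte first: C9 9F AF 99 00 45 94 4C → 0xC99FAF990045944C.
Top bit is set, so as a signed 64-bit value this is 0xC99FAF990045944C − 2^64 = -3918220079119625140.

-3918220079119625140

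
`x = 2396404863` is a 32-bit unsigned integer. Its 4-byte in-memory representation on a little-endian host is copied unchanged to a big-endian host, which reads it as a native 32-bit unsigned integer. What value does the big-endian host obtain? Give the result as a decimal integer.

2396404863 in 32-bit hexadecimal is 0x8ED63C7F.
Stored little-endian, the bytes at ascending addresses are 7F 3C D6 8E.
Read back as big-endian, the last byte is least significant, giving 0x7F3CD68E.
0x7F3CD68E = 2134693518.

2134693518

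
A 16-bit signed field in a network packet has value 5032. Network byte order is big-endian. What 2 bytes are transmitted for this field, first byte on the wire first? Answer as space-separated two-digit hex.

5032 in hexadecimal, padded to 16 bits, is 0x13A8.
Split into bytes (most-significant first): 13 A8.
In big-endian order the high byte comes first in memory.
So the memory order matches the most-significant-first order: 13 A8.

13 A8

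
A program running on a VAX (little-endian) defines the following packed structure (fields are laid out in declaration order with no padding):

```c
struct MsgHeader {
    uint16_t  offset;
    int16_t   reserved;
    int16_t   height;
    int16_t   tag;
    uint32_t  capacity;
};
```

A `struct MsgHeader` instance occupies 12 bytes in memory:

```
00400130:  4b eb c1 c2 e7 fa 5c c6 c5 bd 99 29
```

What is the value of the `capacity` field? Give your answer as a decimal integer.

697941445

`capacity` follows `offset` (2 B), `reserved` (2 B), `height` (2 B), `tag` (2 B), so it starts at offset 2 + 2 + 2 + 2 = 8 and occupies 4 bytes.
Bytes at offsets 8..11: C5 BD 99 29.
Little-endian stores the least-significant byte at the lowest address.
Reassemble most-significant byte first: 29 99 BD C5 → 0x2999BDC5.
0x2999BDC5 = 697941445.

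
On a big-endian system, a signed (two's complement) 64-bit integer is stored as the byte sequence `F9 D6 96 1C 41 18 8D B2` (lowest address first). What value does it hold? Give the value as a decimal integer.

In big-endian order the high byte comes first in memory.
The bytes are already most-significant first: 0xF9D6961C41188DB2.
Top bit is set, so as a signed 64-bit value this is 0xF9D6961C41188DB2 − 2^64 = -444002465154036302.

-444002465154036302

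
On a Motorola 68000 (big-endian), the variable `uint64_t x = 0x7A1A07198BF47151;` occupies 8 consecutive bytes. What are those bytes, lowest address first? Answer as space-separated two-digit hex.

Split into bytes (most-significant first): 7A 1A 07 19 8B F4 71 51.
Big-endian: lowest address holds the most-significant byte.
So the memory order matches the most-significant-first order: 7A 1A 07 19 8B F4 71 51.

7A 1A 07 19 8B F4 71 51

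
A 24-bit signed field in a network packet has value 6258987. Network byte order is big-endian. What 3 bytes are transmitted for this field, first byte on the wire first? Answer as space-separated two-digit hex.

6258987 in hexadecimal, padded to 24 bits, is 0x5F812B.
Split into bytes (most-significant first): 5F 81 2B.
In big-endian order the high byte comes first in memory.
So the memory order matches the most-significant-first order: 5F 81 2B.

5F 81 2B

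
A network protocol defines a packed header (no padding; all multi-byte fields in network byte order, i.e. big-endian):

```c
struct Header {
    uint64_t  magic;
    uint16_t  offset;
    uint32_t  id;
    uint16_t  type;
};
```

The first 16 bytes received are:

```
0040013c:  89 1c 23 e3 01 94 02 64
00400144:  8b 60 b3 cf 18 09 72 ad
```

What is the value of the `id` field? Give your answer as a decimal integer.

`id` follows `magic` (8 B), `offset` (2 B), so it starts at offset 8 + 2 = 10 and occupies 4 bytes.
Bytes at offsets 10..13: B3 CF 18 09.
In big-endian order the high byte comes first in memory.
The bytes are already most-significant first: 0xB3CF1809.
0xB3CF1809 = 3016693769.

3016693769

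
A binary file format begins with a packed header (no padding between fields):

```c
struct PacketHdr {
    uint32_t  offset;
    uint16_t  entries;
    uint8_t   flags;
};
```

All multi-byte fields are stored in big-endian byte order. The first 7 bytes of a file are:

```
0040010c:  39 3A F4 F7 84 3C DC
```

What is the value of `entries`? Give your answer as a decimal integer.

33852

`entries` follows `offset` (4 bytes), so it starts at byte offset 4 and occupies 2 bytes.
Bytes at offsets 4..5: 84 3C.
In big-endian order the high byte comes first in memory.
The bytes are already most-significant first: 0x843C.
0x843C = 33852.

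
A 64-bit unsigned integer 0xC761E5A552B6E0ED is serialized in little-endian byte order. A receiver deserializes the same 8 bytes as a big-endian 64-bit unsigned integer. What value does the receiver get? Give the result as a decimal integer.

17140900647858954695

Stored little-endian, the bytes at ascending addresses are ED E0 B6 52 A5 E5 61 C7.
Read back as big-endian, the last byte is least significant, giving 0xEDE0B652A5E561C7.
0xEDE0B652A5E561C7 = 17140900647858954695.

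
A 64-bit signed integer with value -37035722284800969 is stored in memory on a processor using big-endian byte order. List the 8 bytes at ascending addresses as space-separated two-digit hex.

FF 7C 6C 34 F1 36 E4 37

Two's complement of -37035722284800969 in 64 bits: 37035722284800969 = 0x008393CB0EC91BC9; invert → 0xFF7C6C34F136E436; add 1 → 0xFF7C6C34F136E437.
Split into bytes (most-significant first): FF 7C 6C 34 F1 36 E4 37.
Big-endian stores the most-significant byte at the lowest address.
So the memory order matches the most-significant-first order: FF 7C 6C 34 F1 36 E4 37.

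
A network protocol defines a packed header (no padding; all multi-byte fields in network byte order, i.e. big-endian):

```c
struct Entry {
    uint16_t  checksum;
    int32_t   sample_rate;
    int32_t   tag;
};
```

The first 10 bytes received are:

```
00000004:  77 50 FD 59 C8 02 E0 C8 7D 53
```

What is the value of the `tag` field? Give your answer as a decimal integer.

-523731629

`tag` follows `checksum` (2 B), `sample_rate` (4 B), so it starts at offset 2 + 4 = 6 and occupies 4 bytes.
Bytes at offsets 6..9: E0 C8 7D 53.
Big-endian: lowest address holds the most-significant byte.
The bytes are already most-significant first: 0xE0C87D53.
Top bit is set, so as a signed 32-bit value this is 0xE0C87D53 − 2^32 = -523731629.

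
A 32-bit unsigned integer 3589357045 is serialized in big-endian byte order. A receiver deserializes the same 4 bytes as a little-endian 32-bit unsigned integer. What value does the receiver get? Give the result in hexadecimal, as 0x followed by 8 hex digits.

3589357045 in 32-bit hexadecimal is 0xD5F13DF5.
Stored big-endian, the bytes at ascending addresses are D5 F1 3D F5.
Read back as little-endian, the first byte is least significant, giving 0xF53DF1D5.

0xF53DF1D5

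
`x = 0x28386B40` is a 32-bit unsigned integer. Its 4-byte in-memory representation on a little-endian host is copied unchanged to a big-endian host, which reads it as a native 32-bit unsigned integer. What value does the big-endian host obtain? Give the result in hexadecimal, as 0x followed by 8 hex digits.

Stored little-endian, the bytes at ascending addresses are 40 6B 38 28.
Read back as big-endian, the last byte is least significant, giving 0x406B3828.

0x406B3828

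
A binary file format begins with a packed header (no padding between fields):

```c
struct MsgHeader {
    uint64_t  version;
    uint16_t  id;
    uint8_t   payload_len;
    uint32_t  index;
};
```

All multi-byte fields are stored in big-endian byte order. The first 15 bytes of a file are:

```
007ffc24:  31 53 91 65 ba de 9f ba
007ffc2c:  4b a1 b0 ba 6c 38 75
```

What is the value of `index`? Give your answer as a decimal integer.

`index` follows `version` (8 B), `id` (2 B), `payload_len` (1 B), so it starts at offset 8 + 2 + 1 = 11 and occupies 4 bytes.
Bytes at offsets 11..14: BA 6C 38 75.
Big-endian stores the most-significant byte at the lowest address.
The bytes are already most-significant first: 0xBA6C3875.
0xBA6C3875 = 3127654517.

3127654517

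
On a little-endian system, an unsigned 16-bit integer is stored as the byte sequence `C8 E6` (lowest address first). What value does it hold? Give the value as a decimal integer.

59080

Little-endian: lowest address holds the least-significant byte.
Reassemble most-significant byte first: E6 C8 → 0xE6C8.
0xE6C8 = 59080.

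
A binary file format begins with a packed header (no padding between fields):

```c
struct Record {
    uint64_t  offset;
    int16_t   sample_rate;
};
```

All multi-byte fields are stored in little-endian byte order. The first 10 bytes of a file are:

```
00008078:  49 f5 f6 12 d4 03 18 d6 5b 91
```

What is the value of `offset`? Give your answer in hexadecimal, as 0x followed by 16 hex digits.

0xD61803D412F6F549

`offset` is the first field, at byte offset 0, occupying 8 bytes.
Bytes at offsets 0..7: 49 F5 F6 12 D4 03 18 D6.
Little-endian: lowest address holds the least-significant byte.
Reassemble most-significant byte first: D6 18 03 D4 12 F6 F5 49 → 0xD61803D412F6F549.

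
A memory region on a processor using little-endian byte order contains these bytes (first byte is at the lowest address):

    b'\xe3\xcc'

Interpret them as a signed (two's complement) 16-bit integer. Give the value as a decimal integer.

-13085

Little-endian: lowest address holds the least-significant byte.
Reassemble most-significant byte first: CC E3 → 0xCCE3.
Top bit is set, so as a signed 16-bit value this is 0xCCE3 − 2^16 = -13085.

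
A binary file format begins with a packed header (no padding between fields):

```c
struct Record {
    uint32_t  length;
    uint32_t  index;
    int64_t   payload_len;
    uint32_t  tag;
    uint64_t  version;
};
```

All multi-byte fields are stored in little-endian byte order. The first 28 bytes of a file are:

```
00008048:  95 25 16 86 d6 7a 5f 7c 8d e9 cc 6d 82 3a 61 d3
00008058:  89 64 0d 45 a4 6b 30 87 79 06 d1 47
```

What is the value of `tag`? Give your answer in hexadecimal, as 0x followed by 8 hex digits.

0x450D6489

`tag` follows `length` (4 B), `index` (4 B), `payload_len` (8 B), so it starts at offset 4 + 4 + 8 = 16 and occupies 4 bytes.
Bytes at offsets 16..19: 89 64 0D 45.
In little-endian order the low byte comes first in memory.
Reassemble most-significant byte first: 45 0D 64 89 → 0x450D6489.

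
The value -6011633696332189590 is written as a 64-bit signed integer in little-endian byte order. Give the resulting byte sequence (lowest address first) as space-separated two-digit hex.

Two's complement of -6011633696332189590 in 64 bits: 6011633696332189590 = 0x536D9CFEEDA60F96; invert → 0xAC9263011259F069; add 1 → 0xAC9263011259F06A.
Split into bytes (most-significant first): AC 92 63 01 12 59 F0 6A.
In little-endian order the low byte comes first in memory.
So at ascending addresses the bytes are 6A F0 59 12 01 63 92 AC.

6A F0 59 12 01 63 92 AC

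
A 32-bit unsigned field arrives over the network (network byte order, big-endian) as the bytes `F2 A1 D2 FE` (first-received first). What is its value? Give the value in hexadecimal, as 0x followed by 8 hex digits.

In big-endian order the high byte comes first in memory.
The bytes are already most-significant first: 0xF2A1D2FE.

0xF2A1D2FE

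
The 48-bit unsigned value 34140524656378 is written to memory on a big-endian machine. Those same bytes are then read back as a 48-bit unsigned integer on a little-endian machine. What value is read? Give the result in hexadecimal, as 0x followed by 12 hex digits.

34140524656378 in 48-bit hexadecimal is 0x1F0CF5D836FA.
Stored big-endian, the bytes at ascending addresses are 1F 0C F5 D8 36 FA.
Read back as little-endian, the first byte is least significant, giving 0xFA36D8F50C1F.

0xFA36D8F50C1F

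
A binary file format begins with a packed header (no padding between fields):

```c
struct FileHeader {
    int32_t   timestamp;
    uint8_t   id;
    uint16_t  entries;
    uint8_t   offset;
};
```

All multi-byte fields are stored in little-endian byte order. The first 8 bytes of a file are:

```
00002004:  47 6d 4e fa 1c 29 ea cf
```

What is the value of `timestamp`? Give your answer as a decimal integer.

`timestamp` is the first field, at byte offset 0, occupying 4 bytes.
Bytes at offsets 0..3: 47 6D 4E FA.
Little-endian stores the least-significant byte at the lowest address.
Reassemble most-significant byte first: FA 4E 6D 47 → 0xFA4E6D47.
Top bit is set, so as a signed 32-bit value this is 0xFA4E6D47 − 2^32 = -95523513.

-95523513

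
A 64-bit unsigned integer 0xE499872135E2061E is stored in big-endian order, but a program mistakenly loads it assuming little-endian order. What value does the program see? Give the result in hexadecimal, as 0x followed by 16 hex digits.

0x1E06E235218799E4

Stored big-endian, the bytes at ascending addresses are E4 99 87 21 35 E2 06 1E.
Read back as little-endian, the first byte is least significant, giving 0x1E06E235218799E4.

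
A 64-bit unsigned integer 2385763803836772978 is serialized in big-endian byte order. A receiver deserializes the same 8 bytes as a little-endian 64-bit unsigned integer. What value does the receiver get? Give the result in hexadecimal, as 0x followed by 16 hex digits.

0x72F2AC0D8AEF1B21

2385763803836772978 in 64-bit hexadecimal is 0x211BEF8A0DACF272.
Stored big-endian, the bytes at ascending addresses are 21 1B EF 8A 0D AC F2 72.
Read back as little-endian, the first byte is least significant, giving 0x72F2AC0D8AEF1B21.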